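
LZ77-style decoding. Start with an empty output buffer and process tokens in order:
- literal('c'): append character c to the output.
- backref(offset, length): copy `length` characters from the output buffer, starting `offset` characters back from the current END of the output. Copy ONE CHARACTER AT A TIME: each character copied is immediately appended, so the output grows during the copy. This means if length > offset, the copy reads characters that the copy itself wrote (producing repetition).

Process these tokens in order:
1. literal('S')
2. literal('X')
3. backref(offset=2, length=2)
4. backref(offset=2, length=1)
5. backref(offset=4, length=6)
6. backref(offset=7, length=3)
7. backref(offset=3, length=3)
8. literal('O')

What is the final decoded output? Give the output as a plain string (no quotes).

Answer: SXSXSXSXSXSSXSSXSO

Derivation:
Token 1: literal('S'). Output: "S"
Token 2: literal('X'). Output: "SX"
Token 3: backref(off=2, len=2). Copied 'SX' from pos 0. Output: "SXSX"
Token 4: backref(off=2, len=1). Copied 'S' from pos 2. Output: "SXSXS"
Token 5: backref(off=4, len=6) (overlapping!). Copied 'XSXSXS' from pos 1. Output: "SXSXSXSXSXS"
Token 6: backref(off=7, len=3). Copied 'SXS' from pos 4. Output: "SXSXSXSXSXSSXS"
Token 7: backref(off=3, len=3). Copied 'SXS' from pos 11. Output: "SXSXSXSXSXSSXSSXS"
Token 8: literal('O'). Output: "SXSXSXSXSXSSXSSXSO"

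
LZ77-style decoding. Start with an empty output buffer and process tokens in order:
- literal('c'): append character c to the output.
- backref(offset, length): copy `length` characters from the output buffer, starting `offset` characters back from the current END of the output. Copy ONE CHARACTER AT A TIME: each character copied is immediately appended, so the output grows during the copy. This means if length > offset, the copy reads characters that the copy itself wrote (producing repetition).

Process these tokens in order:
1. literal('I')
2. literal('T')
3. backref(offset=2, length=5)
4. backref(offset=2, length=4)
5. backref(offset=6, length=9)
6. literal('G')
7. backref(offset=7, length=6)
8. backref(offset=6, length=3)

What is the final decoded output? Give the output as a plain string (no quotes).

Token 1: literal('I'). Output: "I"
Token 2: literal('T'). Output: "IT"
Token 3: backref(off=2, len=5) (overlapping!). Copied 'ITITI' from pos 0. Output: "ITITITI"
Token 4: backref(off=2, len=4) (overlapping!). Copied 'TITI' from pos 5. Output: "ITITITITITI"
Token 5: backref(off=6, len=9) (overlapping!). Copied 'TITITITIT' from pos 5. Output: "ITITITITITITITITITIT"
Token 6: literal('G'). Output: "ITITITITITITITITITITG"
Token 7: backref(off=7, len=6). Copied 'ITITIT' from pos 14. Output: "ITITITITITITITITITITGITITIT"
Token 8: backref(off=6, len=3). Copied 'ITI' from pos 21. Output: "ITITITITITITITITITITGITITITITI"

Answer: ITITITITITITITITITITGITITITITI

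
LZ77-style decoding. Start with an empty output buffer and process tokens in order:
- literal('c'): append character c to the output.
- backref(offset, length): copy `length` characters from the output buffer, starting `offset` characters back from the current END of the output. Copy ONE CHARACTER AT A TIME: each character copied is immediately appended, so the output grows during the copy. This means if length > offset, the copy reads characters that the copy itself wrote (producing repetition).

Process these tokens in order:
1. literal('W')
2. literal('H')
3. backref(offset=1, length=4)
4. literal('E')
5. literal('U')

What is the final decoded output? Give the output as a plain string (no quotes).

Token 1: literal('W'). Output: "W"
Token 2: literal('H'). Output: "WH"
Token 3: backref(off=1, len=4) (overlapping!). Copied 'HHHH' from pos 1. Output: "WHHHHH"
Token 4: literal('E'). Output: "WHHHHHE"
Token 5: literal('U'). Output: "WHHHHHEU"

Answer: WHHHHHEU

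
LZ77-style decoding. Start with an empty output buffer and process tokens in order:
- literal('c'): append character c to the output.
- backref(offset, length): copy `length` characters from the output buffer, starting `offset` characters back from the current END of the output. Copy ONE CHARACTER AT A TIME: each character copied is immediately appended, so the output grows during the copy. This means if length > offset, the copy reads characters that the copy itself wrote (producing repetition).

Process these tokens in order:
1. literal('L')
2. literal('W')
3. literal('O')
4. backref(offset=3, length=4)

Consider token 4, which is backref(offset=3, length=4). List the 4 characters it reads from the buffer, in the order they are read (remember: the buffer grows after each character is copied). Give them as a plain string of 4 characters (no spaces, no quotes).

Token 1: literal('L'). Output: "L"
Token 2: literal('W'). Output: "LW"
Token 3: literal('O'). Output: "LWO"
Token 4: backref(off=3, len=4). Buffer before: "LWO" (len 3)
  byte 1: read out[0]='L', append. Buffer now: "LWOL"
  byte 2: read out[1]='W', append. Buffer now: "LWOLW"
  byte 3: read out[2]='O', append. Buffer now: "LWOLWO"
  byte 4: read out[3]='L', append. Buffer now: "LWOLWOL"

Answer: LWOL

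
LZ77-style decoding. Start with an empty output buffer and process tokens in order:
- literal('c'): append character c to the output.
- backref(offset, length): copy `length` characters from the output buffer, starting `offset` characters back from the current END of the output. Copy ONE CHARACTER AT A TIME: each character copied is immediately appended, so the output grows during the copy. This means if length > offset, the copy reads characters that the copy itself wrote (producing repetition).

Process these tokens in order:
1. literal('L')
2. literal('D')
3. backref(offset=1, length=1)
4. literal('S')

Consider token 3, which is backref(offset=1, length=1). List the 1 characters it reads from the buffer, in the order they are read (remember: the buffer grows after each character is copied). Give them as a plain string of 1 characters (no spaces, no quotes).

Answer: D

Derivation:
Token 1: literal('L'). Output: "L"
Token 2: literal('D'). Output: "LD"
Token 3: backref(off=1, len=1). Buffer before: "LD" (len 2)
  byte 1: read out[1]='D', append. Buffer now: "LDD"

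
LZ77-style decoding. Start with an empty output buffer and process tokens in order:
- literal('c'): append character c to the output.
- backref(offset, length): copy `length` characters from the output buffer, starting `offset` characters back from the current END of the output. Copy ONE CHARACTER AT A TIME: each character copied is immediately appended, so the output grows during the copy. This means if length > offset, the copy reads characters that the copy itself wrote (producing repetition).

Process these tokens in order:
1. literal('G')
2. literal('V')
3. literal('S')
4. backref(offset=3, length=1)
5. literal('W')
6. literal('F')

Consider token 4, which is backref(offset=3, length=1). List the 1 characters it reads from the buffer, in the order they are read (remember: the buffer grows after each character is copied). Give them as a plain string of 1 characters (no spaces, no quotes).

Token 1: literal('G'). Output: "G"
Token 2: literal('V'). Output: "GV"
Token 3: literal('S'). Output: "GVS"
Token 4: backref(off=3, len=1). Buffer before: "GVS" (len 3)
  byte 1: read out[0]='G', append. Buffer now: "GVSG"

Answer: G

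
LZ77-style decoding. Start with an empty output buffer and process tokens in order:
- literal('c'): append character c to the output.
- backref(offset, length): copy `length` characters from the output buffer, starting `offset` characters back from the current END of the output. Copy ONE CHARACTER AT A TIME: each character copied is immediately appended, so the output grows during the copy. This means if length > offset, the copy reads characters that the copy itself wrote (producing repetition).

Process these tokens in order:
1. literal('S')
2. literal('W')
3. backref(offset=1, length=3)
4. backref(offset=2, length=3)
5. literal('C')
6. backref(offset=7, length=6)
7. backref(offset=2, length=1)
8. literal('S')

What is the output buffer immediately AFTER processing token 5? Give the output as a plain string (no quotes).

Answer: SWWWWWWWC

Derivation:
Token 1: literal('S'). Output: "S"
Token 2: literal('W'). Output: "SW"
Token 3: backref(off=1, len=3) (overlapping!). Copied 'WWW' from pos 1. Output: "SWWWW"
Token 4: backref(off=2, len=3) (overlapping!). Copied 'WWW' from pos 3. Output: "SWWWWWWW"
Token 5: literal('C'). Output: "SWWWWWWWC"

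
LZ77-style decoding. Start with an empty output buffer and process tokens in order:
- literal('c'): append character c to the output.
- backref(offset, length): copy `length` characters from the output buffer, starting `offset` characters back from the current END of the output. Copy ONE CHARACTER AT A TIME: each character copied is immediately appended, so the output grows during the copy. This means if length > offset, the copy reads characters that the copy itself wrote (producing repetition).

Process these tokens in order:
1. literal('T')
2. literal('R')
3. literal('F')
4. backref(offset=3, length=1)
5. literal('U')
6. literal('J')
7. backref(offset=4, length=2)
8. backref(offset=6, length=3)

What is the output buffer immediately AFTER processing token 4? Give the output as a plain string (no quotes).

Token 1: literal('T'). Output: "T"
Token 2: literal('R'). Output: "TR"
Token 3: literal('F'). Output: "TRF"
Token 4: backref(off=3, len=1). Copied 'T' from pos 0. Output: "TRFT"

Answer: TRFT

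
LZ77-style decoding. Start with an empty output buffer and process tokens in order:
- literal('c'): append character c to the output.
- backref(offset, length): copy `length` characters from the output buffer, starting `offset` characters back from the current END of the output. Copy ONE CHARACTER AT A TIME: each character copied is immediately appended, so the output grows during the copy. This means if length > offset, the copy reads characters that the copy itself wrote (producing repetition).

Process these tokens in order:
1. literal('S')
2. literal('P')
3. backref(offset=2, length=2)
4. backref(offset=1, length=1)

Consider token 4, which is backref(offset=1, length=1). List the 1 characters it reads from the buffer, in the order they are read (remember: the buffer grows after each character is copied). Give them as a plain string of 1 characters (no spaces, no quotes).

Token 1: literal('S'). Output: "S"
Token 2: literal('P'). Output: "SP"
Token 3: backref(off=2, len=2). Copied 'SP' from pos 0. Output: "SPSP"
Token 4: backref(off=1, len=1). Buffer before: "SPSP" (len 4)
  byte 1: read out[3]='P', append. Buffer now: "SPSPP"

Answer: P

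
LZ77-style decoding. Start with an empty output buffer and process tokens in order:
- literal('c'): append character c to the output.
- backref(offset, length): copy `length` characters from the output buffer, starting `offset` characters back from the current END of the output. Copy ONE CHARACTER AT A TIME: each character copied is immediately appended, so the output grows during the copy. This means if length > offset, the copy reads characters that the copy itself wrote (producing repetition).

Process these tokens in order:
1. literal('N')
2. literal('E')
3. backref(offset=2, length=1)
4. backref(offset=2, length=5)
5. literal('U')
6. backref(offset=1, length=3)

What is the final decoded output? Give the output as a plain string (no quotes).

Answer: NENENENEUUUU

Derivation:
Token 1: literal('N'). Output: "N"
Token 2: literal('E'). Output: "NE"
Token 3: backref(off=2, len=1). Copied 'N' from pos 0. Output: "NEN"
Token 4: backref(off=2, len=5) (overlapping!). Copied 'ENENE' from pos 1. Output: "NENENENE"
Token 5: literal('U'). Output: "NENENENEU"
Token 6: backref(off=1, len=3) (overlapping!). Copied 'UUU' from pos 8. Output: "NENENENEUUUU"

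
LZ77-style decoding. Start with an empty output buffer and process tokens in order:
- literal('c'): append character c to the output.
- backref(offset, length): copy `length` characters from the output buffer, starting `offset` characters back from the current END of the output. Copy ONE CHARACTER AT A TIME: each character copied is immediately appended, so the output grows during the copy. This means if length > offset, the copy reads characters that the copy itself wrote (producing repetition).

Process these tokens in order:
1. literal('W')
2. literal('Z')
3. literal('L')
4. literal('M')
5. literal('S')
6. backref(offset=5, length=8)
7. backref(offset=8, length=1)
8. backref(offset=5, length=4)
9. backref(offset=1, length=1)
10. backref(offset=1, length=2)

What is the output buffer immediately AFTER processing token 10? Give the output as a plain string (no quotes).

Token 1: literal('W'). Output: "W"
Token 2: literal('Z'). Output: "WZ"
Token 3: literal('L'). Output: "WZL"
Token 4: literal('M'). Output: "WZLM"
Token 5: literal('S'). Output: "WZLMS"
Token 6: backref(off=5, len=8) (overlapping!). Copied 'WZLMSWZL' from pos 0. Output: "WZLMSWZLMSWZL"
Token 7: backref(off=8, len=1). Copied 'W' from pos 5. Output: "WZLMSWZLMSWZLW"
Token 8: backref(off=5, len=4). Copied 'SWZL' from pos 9. Output: "WZLMSWZLMSWZLWSWZL"
Token 9: backref(off=1, len=1). Copied 'L' from pos 17. Output: "WZLMSWZLMSWZLWSWZLL"
Token 10: backref(off=1, len=2) (overlapping!). Copied 'LL' from pos 18. Output: "WZLMSWZLMSWZLWSWZLLLL"

Answer: WZLMSWZLMSWZLWSWZLLLL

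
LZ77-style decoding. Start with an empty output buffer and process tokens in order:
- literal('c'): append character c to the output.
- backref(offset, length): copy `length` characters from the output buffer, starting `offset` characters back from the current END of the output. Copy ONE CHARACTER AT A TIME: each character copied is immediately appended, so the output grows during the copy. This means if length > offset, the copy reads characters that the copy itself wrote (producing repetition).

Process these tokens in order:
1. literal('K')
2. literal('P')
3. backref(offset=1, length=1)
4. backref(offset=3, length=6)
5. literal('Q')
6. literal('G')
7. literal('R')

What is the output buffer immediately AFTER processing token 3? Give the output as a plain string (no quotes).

Answer: KPP

Derivation:
Token 1: literal('K'). Output: "K"
Token 2: literal('P'). Output: "KP"
Token 3: backref(off=1, len=1). Copied 'P' from pos 1. Output: "KPP"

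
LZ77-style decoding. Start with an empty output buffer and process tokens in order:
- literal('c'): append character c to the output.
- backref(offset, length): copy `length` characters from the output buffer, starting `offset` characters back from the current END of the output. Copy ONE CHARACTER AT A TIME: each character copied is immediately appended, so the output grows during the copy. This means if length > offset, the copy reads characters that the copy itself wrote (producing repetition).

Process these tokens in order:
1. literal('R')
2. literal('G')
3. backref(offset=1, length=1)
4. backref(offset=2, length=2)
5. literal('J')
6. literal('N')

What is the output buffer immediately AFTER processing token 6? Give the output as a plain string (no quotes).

Answer: RGGGGJN

Derivation:
Token 1: literal('R'). Output: "R"
Token 2: literal('G'). Output: "RG"
Token 3: backref(off=1, len=1). Copied 'G' from pos 1. Output: "RGG"
Token 4: backref(off=2, len=2). Copied 'GG' from pos 1. Output: "RGGGG"
Token 5: literal('J'). Output: "RGGGGJ"
Token 6: literal('N'). Output: "RGGGGJN"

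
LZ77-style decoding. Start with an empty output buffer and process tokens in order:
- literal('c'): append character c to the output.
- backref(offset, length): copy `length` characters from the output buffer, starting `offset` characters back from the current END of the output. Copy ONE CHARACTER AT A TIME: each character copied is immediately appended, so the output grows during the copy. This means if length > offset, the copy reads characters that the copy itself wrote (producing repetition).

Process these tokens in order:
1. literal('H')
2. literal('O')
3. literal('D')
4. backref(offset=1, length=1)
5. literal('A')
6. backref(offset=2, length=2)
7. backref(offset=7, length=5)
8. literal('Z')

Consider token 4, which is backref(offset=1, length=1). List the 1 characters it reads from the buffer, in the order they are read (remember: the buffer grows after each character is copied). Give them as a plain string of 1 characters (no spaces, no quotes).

Answer: D

Derivation:
Token 1: literal('H'). Output: "H"
Token 2: literal('O'). Output: "HO"
Token 3: literal('D'). Output: "HOD"
Token 4: backref(off=1, len=1). Buffer before: "HOD" (len 3)
  byte 1: read out[2]='D', append. Buffer now: "HODD"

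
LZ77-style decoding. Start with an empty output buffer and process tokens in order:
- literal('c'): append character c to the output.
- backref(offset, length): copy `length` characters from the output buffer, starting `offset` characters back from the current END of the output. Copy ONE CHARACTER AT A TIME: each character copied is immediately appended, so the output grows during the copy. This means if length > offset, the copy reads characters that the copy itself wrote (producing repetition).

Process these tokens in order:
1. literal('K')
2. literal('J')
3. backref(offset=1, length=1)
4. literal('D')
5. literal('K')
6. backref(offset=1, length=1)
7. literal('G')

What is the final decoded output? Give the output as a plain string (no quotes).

Token 1: literal('K'). Output: "K"
Token 2: literal('J'). Output: "KJ"
Token 3: backref(off=1, len=1). Copied 'J' from pos 1. Output: "KJJ"
Token 4: literal('D'). Output: "KJJD"
Token 5: literal('K'). Output: "KJJDK"
Token 6: backref(off=1, len=1). Copied 'K' from pos 4. Output: "KJJDKK"
Token 7: literal('G'). Output: "KJJDKKG"

Answer: KJJDKKG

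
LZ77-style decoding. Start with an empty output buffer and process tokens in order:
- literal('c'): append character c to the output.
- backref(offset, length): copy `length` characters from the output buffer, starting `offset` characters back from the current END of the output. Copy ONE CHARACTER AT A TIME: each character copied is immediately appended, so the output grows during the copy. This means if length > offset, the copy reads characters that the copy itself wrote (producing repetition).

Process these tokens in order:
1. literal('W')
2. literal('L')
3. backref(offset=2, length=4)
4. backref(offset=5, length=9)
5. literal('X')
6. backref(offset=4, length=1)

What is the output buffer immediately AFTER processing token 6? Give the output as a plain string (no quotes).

Token 1: literal('W'). Output: "W"
Token 2: literal('L'). Output: "WL"
Token 3: backref(off=2, len=4) (overlapping!). Copied 'WLWL' from pos 0. Output: "WLWLWL"
Token 4: backref(off=5, len=9) (overlapping!). Copied 'LWLWLLWLW' from pos 1. Output: "WLWLWLLWLWLLWLW"
Token 5: literal('X'). Output: "WLWLWLLWLWLLWLWX"
Token 6: backref(off=4, len=1). Copied 'W' from pos 12. Output: "WLWLWLLWLWLLWLWXW"

Answer: WLWLWLLWLWLLWLWXW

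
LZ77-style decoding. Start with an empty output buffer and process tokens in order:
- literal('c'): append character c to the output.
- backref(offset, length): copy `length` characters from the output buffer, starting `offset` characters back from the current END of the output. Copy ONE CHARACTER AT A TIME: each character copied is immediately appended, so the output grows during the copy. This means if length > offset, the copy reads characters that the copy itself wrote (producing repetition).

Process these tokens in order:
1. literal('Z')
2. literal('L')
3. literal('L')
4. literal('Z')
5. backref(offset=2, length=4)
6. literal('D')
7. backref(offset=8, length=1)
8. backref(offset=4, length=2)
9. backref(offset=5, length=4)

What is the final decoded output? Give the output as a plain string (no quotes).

Answer: ZLLZLZLZDLLZZDLL

Derivation:
Token 1: literal('Z'). Output: "Z"
Token 2: literal('L'). Output: "ZL"
Token 3: literal('L'). Output: "ZLL"
Token 4: literal('Z'). Output: "ZLLZ"
Token 5: backref(off=2, len=4) (overlapping!). Copied 'LZLZ' from pos 2. Output: "ZLLZLZLZ"
Token 6: literal('D'). Output: "ZLLZLZLZD"
Token 7: backref(off=8, len=1). Copied 'L' from pos 1. Output: "ZLLZLZLZDL"
Token 8: backref(off=4, len=2). Copied 'LZ' from pos 6. Output: "ZLLZLZLZDLLZ"
Token 9: backref(off=5, len=4). Copied 'ZDLL' from pos 7. Output: "ZLLZLZLZDLLZZDLL"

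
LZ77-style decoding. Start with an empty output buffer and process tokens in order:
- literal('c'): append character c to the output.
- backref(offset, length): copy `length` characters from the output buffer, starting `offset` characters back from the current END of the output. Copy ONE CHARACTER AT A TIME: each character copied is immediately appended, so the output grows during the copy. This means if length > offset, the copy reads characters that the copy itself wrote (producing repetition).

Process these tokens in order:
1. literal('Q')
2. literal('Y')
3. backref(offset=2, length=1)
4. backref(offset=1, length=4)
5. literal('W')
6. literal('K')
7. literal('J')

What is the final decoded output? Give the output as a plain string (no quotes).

Answer: QYQQQQQWKJ

Derivation:
Token 1: literal('Q'). Output: "Q"
Token 2: literal('Y'). Output: "QY"
Token 3: backref(off=2, len=1). Copied 'Q' from pos 0. Output: "QYQ"
Token 4: backref(off=1, len=4) (overlapping!). Copied 'QQQQ' from pos 2. Output: "QYQQQQQ"
Token 5: literal('W'). Output: "QYQQQQQW"
Token 6: literal('K'). Output: "QYQQQQQWK"
Token 7: literal('J'). Output: "QYQQQQQWKJ"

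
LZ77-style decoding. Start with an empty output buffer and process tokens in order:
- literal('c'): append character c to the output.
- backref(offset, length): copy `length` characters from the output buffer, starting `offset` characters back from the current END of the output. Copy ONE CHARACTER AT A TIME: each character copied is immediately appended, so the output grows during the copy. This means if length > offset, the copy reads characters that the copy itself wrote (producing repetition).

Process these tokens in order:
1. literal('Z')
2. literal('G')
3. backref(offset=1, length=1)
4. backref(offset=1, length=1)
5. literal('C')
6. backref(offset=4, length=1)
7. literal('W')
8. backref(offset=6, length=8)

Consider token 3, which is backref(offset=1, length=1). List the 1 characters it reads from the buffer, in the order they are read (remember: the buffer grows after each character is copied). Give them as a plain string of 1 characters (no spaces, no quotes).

Answer: G

Derivation:
Token 1: literal('Z'). Output: "Z"
Token 2: literal('G'). Output: "ZG"
Token 3: backref(off=1, len=1). Buffer before: "ZG" (len 2)
  byte 1: read out[1]='G', append. Buffer now: "ZGG"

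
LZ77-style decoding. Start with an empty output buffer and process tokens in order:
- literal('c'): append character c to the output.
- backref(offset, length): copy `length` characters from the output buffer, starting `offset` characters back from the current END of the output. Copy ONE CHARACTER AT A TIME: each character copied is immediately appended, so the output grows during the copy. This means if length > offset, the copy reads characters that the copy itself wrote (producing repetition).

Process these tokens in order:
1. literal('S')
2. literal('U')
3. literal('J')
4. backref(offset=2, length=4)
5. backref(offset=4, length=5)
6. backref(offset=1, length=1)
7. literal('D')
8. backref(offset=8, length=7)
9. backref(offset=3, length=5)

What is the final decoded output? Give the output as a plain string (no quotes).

Token 1: literal('S'). Output: "S"
Token 2: literal('U'). Output: "SU"
Token 3: literal('J'). Output: "SUJ"
Token 4: backref(off=2, len=4) (overlapping!). Copied 'UJUJ' from pos 1. Output: "SUJUJUJ"
Token 5: backref(off=4, len=5) (overlapping!). Copied 'UJUJU' from pos 3. Output: "SUJUJUJUJUJU"
Token 6: backref(off=1, len=1). Copied 'U' from pos 11. Output: "SUJUJUJUJUJUU"
Token 7: literal('D'). Output: "SUJUJUJUJUJUUD"
Token 8: backref(off=8, len=7). Copied 'JUJUJUU' from pos 6. Output: "SUJUJUJUJUJUUDJUJUJUU"
Token 9: backref(off=3, len=5) (overlapping!). Copied 'JUUJU' from pos 18. Output: "SUJUJUJUJUJUUDJUJUJUUJUUJU"

Answer: SUJUJUJUJUJUUDJUJUJUUJUUJU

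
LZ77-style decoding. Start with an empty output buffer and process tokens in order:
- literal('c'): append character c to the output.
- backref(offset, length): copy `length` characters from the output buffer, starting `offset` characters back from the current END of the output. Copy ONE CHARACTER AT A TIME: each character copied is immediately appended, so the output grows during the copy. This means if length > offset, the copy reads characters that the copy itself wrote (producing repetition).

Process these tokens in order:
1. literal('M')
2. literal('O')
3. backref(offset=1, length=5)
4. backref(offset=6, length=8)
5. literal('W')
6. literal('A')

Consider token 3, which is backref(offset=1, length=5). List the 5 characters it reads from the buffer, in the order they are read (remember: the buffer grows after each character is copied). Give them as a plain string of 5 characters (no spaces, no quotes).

Answer: OOOOO

Derivation:
Token 1: literal('M'). Output: "M"
Token 2: literal('O'). Output: "MO"
Token 3: backref(off=1, len=5). Buffer before: "MO" (len 2)
  byte 1: read out[1]='O', append. Buffer now: "MOO"
  byte 2: read out[2]='O', append. Buffer now: "MOOO"
  byte 3: read out[3]='O', append. Buffer now: "MOOOO"
  byte 4: read out[4]='O', append. Buffer now: "MOOOOO"
  byte 5: read out[5]='O', append. Buffer now: "MOOOOOO"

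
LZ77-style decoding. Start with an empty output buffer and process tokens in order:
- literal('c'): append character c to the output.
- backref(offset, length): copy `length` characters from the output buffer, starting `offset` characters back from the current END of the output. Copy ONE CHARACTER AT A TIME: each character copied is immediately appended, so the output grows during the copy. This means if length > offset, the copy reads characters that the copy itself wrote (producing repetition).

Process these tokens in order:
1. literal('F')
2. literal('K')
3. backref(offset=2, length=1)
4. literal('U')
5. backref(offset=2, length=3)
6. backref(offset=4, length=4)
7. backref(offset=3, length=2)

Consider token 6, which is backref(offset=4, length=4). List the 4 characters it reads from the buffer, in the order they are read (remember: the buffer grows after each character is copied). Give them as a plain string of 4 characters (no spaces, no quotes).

Token 1: literal('F'). Output: "F"
Token 2: literal('K'). Output: "FK"
Token 3: backref(off=2, len=1). Copied 'F' from pos 0. Output: "FKF"
Token 4: literal('U'). Output: "FKFU"
Token 5: backref(off=2, len=3) (overlapping!). Copied 'FUF' from pos 2. Output: "FKFUFUF"
Token 6: backref(off=4, len=4). Buffer before: "FKFUFUF" (len 7)
  byte 1: read out[3]='U', append. Buffer now: "FKFUFUFU"
  byte 2: read out[4]='F', append. Buffer now: "FKFUFUFUF"
  byte 3: read out[5]='U', append. Buffer now: "FKFUFUFUFU"
  byte 4: read out[6]='F', append. Buffer now: "FKFUFUFUFUF"

Answer: UFUF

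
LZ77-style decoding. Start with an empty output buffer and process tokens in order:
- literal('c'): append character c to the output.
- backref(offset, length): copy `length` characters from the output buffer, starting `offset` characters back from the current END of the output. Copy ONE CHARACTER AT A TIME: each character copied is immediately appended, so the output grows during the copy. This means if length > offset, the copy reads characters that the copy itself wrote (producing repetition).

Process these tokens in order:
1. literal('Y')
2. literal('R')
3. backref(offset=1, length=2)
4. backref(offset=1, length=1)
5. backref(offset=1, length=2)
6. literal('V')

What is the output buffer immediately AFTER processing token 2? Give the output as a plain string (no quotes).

Token 1: literal('Y'). Output: "Y"
Token 2: literal('R'). Output: "YR"

Answer: YR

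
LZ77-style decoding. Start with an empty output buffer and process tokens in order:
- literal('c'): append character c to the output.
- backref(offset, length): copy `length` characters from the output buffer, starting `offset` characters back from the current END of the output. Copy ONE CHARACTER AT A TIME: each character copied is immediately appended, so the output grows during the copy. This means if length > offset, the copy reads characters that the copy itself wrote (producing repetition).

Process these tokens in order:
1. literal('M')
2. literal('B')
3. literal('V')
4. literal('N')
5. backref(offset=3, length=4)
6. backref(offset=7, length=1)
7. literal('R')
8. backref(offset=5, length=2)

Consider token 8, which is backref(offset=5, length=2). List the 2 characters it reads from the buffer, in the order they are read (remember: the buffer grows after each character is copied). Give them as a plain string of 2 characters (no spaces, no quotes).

Answer: VN

Derivation:
Token 1: literal('M'). Output: "M"
Token 2: literal('B'). Output: "MB"
Token 3: literal('V'). Output: "MBV"
Token 4: literal('N'). Output: "MBVN"
Token 5: backref(off=3, len=4) (overlapping!). Copied 'BVNB' from pos 1. Output: "MBVNBVNB"
Token 6: backref(off=7, len=1). Copied 'B' from pos 1. Output: "MBVNBVNBB"
Token 7: literal('R'). Output: "MBVNBVNBBR"
Token 8: backref(off=5, len=2). Buffer before: "MBVNBVNBBR" (len 10)
  byte 1: read out[5]='V', append. Buffer now: "MBVNBVNBBRV"
  byte 2: read out[6]='N', append. Buffer now: "MBVNBVNBBRVN"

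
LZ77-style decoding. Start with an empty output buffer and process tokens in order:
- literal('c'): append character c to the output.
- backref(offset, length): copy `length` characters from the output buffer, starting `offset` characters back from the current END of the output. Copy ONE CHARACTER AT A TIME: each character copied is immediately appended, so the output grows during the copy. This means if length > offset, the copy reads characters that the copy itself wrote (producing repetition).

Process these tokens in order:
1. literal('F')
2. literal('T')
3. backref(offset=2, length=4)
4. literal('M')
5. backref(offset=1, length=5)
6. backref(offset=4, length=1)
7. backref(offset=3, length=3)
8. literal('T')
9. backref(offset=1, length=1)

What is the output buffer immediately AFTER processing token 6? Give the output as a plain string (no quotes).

Token 1: literal('F'). Output: "F"
Token 2: literal('T'). Output: "FT"
Token 3: backref(off=2, len=4) (overlapping!). Copied 'FTFT' from pos 0. Output: "FTFTFT"
Token 4: literal('M'). Output: "FTFTFTM"
Token 5: backref(off=1, len=5) (overlapping!). Copied 'MMMMM' from pos 6. Output: "FTFTFTMMMMMM"
Token 6: backref(off=4, len=1). Copied 'M' from pos 8. Output: "FTFTFTMMMMMMM"

Answer: FTFTFTMMMMMMM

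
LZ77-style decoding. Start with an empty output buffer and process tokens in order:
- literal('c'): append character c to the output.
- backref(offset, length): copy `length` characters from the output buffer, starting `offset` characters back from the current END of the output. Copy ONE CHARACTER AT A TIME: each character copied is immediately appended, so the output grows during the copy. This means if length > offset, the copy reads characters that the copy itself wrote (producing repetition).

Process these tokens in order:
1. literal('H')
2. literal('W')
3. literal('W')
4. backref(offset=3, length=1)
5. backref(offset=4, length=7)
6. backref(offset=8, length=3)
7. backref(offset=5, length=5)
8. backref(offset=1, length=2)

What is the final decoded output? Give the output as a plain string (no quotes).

Token 1: literal('H'). Output: "H"
Token 2: literal('W'). Output: "HW"
Token 3: literal('W'). Output: "HWW"
Token 4: backref(off=3, len=1). Copied 'H' from pos 0. Output: "HWWH"
Token 5: backref(off=4, len=7) (overlapping!). Copied 'HWWHHWW' from pos 0. Output: "HWWHHWWHHWW"
Token 6: backref(off=8, len=3). Copied 'HHW' from pos 3. Output: "HWWHHWWHHWWHHW"
Token 7: backref(off=5, len=5). Copied 'WWHHW' from pos 9. Output: "HWWHHWWHHWWHHWWWHHW"
Token 8: backref(off=1, len=2) (overlapping!). Copied 'WW' from pos 18. Output: "HWWHHWWHHWWHHWWWHHWWW"

Answer: HWWHHWWHHWWHHWWWHHWWW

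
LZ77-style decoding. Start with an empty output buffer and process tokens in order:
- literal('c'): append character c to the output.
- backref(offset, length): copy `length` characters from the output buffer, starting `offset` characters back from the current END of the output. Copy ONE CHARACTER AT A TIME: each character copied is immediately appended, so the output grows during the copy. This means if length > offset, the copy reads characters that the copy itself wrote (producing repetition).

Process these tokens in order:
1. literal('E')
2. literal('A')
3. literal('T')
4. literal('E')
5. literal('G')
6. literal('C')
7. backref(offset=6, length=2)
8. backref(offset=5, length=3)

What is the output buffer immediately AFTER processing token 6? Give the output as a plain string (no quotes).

Token 1: literal('E'). Output: "E"
Token 2: literal('A'). Output: "EA"
Token 3: literal('T'). Output: "EAT"
Token 4: literal('E'). Output: "EATE"
Token 5: literal('G'). Output: "EATEG"
Token 6: literal('C'). Output: "EATEGC"

Answer: EATEGC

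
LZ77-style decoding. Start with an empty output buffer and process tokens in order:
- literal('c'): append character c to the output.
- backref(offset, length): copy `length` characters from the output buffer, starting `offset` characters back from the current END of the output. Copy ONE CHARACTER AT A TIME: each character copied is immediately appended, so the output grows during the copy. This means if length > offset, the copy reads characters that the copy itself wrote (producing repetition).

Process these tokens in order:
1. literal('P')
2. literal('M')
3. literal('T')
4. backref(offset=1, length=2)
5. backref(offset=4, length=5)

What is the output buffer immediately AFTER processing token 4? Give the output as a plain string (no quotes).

Token 1: literal('P'). Output: "P"
Token 2: literal('M'). Output: "PM"
Token 3: literal('T'). Output: "PMT"
Token 4: backref(off=1, len=2) (overlapping!). Copied 'TT' from pos 2. Output: "PMTTT"

Answer: PMTTT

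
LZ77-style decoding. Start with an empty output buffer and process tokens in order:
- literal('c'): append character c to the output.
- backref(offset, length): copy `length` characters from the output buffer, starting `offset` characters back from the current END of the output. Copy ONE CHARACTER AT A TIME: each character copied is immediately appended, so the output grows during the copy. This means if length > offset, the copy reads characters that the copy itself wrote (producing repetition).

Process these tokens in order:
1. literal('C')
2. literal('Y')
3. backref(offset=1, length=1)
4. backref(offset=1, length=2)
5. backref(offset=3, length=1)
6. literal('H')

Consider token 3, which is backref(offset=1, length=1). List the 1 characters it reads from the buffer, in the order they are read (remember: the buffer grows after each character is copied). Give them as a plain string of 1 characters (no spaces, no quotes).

Answer: Y

Derivation:
Token 1: literal('C'). Output: "C"
Token 2: literal('Y'). Output: "CY"
Token 3: backref(off=1, len=1). Buffer before: "CY" (len 2)
  byte 1: read out[1]='Y', append. Buffer now: "CYY"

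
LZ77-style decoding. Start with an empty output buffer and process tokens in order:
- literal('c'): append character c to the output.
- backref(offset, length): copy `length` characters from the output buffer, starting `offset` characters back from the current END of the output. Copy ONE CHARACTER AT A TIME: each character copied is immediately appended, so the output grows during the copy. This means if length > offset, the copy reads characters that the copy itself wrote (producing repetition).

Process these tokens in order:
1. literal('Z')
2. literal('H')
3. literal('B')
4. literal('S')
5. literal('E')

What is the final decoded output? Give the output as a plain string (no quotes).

Token 1: literal('Z'). Output: "Z"
Token 2: literal('H'). Output: "ZH"
Token 3: literal('B'). Output: "ZHB"
Token 4: literal('S'). Output: "ZHBS"
Token 5: literal('E'). Output: "ZHBSE"

Answer: ZHBSE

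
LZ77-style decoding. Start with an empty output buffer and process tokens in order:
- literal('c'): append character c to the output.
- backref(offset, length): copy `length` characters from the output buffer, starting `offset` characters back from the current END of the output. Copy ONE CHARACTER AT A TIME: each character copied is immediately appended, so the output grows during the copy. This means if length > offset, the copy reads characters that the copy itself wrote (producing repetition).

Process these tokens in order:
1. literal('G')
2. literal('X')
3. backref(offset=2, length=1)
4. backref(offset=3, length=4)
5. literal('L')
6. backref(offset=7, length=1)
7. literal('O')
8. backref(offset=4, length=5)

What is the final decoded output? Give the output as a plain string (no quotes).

Answer: GXGGXGGLXOGLXOG

Derivation:
Token 1: literal('G'). Output: "G"
Token 2: literal('X'). Output: "GX"
Token 3: backref(off=2, len=1). Copied 'G' from pos 0. Output: "GXG"
Token 4: backref(off=3, len=4) (overlapping!). Copied 'GXGG' from pos 0. Output: "GXGGXGG"
Token 5: literal('L'). Output: "GXGGXGGL"
Token 6: backref(off=7, len=1). Copied 'X' from pos 1. Output: "GXGGXGGLX"
Token 7: literal('O'). Output: "GXGGXGGLXO"
Token 8: backref(off=4, len=5) (overlapping!). Copied 'GLXOG' from pos 6. Output: "GXGGXGGLXOGLXOG"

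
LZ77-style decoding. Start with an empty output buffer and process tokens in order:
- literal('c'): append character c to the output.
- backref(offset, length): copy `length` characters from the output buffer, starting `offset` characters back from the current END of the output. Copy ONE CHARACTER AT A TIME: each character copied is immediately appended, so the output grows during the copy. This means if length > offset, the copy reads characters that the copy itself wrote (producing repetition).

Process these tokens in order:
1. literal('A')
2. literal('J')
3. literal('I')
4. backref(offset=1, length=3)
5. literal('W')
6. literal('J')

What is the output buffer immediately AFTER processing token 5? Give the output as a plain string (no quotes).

Answer: AJIIIIW

Derivation:
Token 1: literal('A'). Output: "A"
Token 2: literal('J'). Output: "AJ"
Token 3: literal('I'). Output: "AJI"
Token 4: backref(off=1, len=3) (overlapping!). Copied 'III' from pos 2. Output: "AJIIII"
Token 5: literal('W'). Output: "AJIIIIW"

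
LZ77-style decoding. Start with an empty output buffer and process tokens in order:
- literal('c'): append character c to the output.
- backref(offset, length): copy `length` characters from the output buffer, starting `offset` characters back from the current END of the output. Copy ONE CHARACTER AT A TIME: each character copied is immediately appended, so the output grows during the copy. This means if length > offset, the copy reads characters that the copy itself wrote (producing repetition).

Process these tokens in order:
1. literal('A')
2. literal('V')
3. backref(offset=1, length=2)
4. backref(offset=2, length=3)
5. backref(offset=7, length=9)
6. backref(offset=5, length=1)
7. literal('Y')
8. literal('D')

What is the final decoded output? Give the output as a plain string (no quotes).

Token 1: literal('A'). Output: "A"
Token 2: literal('V'). Output: "AV"
Token 3: backref(off=1, len=2) (overlapping!). Copied 'VV' from pos 1. Output: "AVVV"
Token 4: backref(off=2, len=3) (overlapping!). Copied 'VVV' from pos 2. Output: "AVVVVVV"
Token 5: backref(off=7, len=9) (overlapping!). Copied 'AVVVVVVAV' from pos 0. Output: "AVVVVVVAVVVVVVAV"
Token 6: backref(off=5, len=1). Copied 'V' from pos 11. Output: "AVVVVVVAVVVVVVAVV"
Token 7: literal('Y'). Output: "AVVVVVVAVVVVVVAVVY"
Token 8: literal('D'). Output: "AVVVVVVAVVVVVVAVVYD"

Answer: AVVVVVVAVVVVVVAVVYD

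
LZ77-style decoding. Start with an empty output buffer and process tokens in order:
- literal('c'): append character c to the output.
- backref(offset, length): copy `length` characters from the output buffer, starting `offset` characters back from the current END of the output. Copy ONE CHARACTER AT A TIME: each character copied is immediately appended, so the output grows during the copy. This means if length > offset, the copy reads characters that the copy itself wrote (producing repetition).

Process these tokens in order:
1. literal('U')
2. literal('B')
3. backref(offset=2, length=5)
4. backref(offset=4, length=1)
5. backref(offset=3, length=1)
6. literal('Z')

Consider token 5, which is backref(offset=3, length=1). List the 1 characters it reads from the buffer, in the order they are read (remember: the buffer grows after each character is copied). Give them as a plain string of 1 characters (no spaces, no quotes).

Token 1: literal('U'). Output: "U"
Token 2: literal('B'). Output: "UB"
Token 3: backref(off=2, len=5) (overlapping!). Copied 'UBUBU' from pos 0. Output: "UBUBUBU"
Token 4: backref(off=4, len=1). Copied 'B' from pos 3. Output: "UBUBUBUB"
Token 5: backref(off=3, len=1). Buffer before: "UBUBUBUB" (len 8)
  byte 1: read out[5]='B', append. Buffer now: "UBUBUBUBB"

Answer: B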